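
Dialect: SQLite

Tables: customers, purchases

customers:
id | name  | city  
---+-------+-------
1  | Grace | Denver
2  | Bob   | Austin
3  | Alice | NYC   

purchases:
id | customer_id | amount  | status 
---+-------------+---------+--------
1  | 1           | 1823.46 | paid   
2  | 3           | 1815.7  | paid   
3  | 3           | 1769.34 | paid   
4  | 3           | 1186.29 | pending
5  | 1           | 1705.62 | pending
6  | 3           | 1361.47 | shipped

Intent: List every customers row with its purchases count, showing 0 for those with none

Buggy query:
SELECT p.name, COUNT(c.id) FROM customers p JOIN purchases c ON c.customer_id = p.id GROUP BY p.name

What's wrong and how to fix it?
Bug: An inner join excludes parents with zero children

Fix: Use LEFT JOIN so parents without children still appear (COUNT(c.id) gives 0)

Corrected query:
SELECT p.name, COUNT(c.id) FROM customers p LEFT JOIN purchases c ON c.customer_id = p.id GROUP BY p.name

Result:
name  | COUNT(c.id)
------+------------
Alice | 4          
Bob   | 0          
Grace | 2          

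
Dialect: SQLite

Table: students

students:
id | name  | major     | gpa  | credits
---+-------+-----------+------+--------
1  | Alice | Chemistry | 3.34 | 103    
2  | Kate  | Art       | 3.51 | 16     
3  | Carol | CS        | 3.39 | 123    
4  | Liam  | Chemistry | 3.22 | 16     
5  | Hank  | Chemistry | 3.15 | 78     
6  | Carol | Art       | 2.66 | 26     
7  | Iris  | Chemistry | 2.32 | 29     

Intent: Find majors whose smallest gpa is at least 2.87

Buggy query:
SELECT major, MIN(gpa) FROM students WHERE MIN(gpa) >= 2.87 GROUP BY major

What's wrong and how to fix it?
Bug: MIN() in WHERE is a misuse of aggregate

Fix: Replace WHERE with HAVING after the GROUP BY

Corrected query:
SELECT major, MIN(gpa) FROM students GROUP BY major HAVING MIN(gpa) >= 2.87

Result:
major | MIN(gpa)
------+---------
CS    | 3.39    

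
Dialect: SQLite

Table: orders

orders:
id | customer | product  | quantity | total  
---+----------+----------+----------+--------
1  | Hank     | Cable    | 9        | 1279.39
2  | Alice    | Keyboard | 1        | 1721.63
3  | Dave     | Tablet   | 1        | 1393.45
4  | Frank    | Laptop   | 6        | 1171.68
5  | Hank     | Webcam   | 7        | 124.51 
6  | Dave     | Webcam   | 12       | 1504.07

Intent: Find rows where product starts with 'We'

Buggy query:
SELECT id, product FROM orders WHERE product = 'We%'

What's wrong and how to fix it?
Bug: '=' compares the literal string including the % character; pattern matching needs LIKE

Fix: Use LIKE for wildcard pattern matching

Corrected query:
SELECT id, product FROM orders WHERE product LIKE 'We%'

Result:
id | product
---+--------
5  | Webcam 
6  | Webcam 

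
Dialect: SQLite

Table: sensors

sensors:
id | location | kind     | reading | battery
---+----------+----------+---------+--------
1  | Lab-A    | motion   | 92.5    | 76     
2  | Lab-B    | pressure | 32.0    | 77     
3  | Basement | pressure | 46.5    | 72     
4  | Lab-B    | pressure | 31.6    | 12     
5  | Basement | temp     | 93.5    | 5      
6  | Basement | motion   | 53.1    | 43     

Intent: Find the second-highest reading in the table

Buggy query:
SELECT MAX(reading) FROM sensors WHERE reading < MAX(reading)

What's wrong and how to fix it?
Bug: The inner MAX is an aggregate inside WHERE, which is not allowed

Fix: Put the inner MAX in a scalar subquery

Corrected query:
SELECT MAX(reading) FROM sensors WHERE reading < (SELECT MAX(reading) FROM sensors)

Result:
MAX(reading)
------------
92.5        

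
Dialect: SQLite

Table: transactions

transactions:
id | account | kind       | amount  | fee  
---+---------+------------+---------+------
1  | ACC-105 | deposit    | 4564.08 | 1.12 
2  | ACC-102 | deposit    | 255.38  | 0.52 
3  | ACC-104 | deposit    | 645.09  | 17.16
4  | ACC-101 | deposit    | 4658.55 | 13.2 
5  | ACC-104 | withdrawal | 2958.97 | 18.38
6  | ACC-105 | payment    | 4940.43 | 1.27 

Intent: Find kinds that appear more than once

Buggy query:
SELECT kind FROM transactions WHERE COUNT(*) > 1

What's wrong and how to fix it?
Bug: COUNT(*) is an aggregate and cannot be used in WHERE

Fix: Group first, then use HAVING for the count condition

Corrected query:
SELECT kind FROM transactions GROUP BY kind HAVING COUNT(*) > 1

Result:
kind   
-------
deposit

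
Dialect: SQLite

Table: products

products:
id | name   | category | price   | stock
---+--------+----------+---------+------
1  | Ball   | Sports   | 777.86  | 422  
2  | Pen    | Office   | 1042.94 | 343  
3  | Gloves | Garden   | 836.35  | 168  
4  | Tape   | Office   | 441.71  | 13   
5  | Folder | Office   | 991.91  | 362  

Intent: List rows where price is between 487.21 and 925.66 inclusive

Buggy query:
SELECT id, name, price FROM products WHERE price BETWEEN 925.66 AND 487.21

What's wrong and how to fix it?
Bug: The bounds are reversed; BETWEEN a AND b requires a <= b to match anything

Fix: Swap the bounds so the smaller value comes first

Corrected query:
SELECT id, name, price FROM products WHERE price BETWEEN 487.21 AND 925.66

Result:
id | name   | price 
---+--------+-------
1  | Ball   | 777.86
3  | Gloves | 836.35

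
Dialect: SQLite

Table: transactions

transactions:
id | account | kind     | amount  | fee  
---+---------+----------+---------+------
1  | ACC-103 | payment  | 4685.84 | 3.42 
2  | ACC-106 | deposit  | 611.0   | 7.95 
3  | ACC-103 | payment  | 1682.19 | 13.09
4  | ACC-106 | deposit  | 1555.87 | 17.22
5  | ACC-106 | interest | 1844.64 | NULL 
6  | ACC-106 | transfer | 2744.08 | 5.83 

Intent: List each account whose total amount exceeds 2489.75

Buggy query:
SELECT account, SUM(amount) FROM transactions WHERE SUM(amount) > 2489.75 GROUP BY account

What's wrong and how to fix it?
Bug: Aggregate functions cannot appear in a WHERE clause

Fix: Use HAVING (which filters groups after aggregation) instead of WHERE

Corrected query:
SELECT account, SUM(amount) FROM transactions GROUP BY account HAVING SUM(amount) > 2489.75

Result:
account | SUM(amount)
--------+------------
ACC-103 | 6368.03    
ACC-106 | 6755.59    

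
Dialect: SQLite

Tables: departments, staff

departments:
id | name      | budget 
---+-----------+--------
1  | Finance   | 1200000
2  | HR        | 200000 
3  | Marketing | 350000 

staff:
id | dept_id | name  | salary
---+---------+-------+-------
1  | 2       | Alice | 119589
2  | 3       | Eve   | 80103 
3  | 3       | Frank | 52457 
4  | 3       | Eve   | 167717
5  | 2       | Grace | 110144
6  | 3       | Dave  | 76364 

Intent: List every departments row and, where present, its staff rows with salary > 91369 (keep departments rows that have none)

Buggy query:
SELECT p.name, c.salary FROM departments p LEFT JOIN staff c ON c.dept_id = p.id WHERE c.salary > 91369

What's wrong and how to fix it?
Bug: A WHERE condition on the right-hand table after LEFT JOIN drops unmatched parents

Fix: Put 'c.salary > 91369' in the JOIN's ON clause instead of WHERE

Corrected query:
SELECT p.name, c.salary FROM departments p LEFT JOIN staff c ON c.dept_id = p.id AND c.salary > 91369

Result:
name      | salary
----------+-------
Finance   | NULL  
HR        | 110144
HR        | 119589
Marketing | 167717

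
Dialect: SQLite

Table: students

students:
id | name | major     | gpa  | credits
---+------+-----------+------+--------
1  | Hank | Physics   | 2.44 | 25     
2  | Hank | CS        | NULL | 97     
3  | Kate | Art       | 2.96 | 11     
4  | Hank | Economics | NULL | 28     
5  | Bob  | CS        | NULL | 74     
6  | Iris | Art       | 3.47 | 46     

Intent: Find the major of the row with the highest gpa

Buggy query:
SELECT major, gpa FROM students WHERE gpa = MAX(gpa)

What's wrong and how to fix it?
Bug: WHERE is evaluated per row; an aggregate over the whole table isn't defined there

Fix: Wrap MAX in a scalar subquery so WHERE compares against a single value

Corrected query:
SELECT major, gpa FROM students WHERE gpa = (SELECT MAX(gpa) FROM students)

Result:
major | gpa 
------+-----
Art   | 3.47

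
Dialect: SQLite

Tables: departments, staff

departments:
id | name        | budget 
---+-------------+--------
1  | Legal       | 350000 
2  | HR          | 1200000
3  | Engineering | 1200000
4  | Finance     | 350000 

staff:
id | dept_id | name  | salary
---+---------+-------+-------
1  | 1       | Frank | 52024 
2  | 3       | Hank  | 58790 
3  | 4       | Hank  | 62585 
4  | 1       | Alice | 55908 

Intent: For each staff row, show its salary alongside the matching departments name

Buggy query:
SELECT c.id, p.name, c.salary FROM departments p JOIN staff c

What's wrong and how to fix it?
Bug: JOIN with no ON clause produces a cartesian product; every staff row pairs with every departments row

Fix: Add ON c.dept_id = p.id to the JOIN

Corrected query:
SELECT c.id, p.name, c.salary FROM departments p JOIN staff c ON c.dept_id = p.id

Result:
id | name        | salary
---+-------------+-------
1  | Legal       | 52024 
2  | Engineering | 58790 
3  | Finance     | 62585 
4  | Legal       | 55908 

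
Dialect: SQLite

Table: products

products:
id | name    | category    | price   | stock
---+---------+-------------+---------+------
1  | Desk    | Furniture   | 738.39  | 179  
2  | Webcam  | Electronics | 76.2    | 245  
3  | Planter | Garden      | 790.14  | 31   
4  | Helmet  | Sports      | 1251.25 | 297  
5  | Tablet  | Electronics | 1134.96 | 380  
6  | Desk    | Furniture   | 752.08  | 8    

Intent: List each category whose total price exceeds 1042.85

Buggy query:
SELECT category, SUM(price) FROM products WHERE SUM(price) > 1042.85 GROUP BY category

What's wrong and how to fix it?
Bug: SUM(price) is an aggregate, but WHERE filters rows before aggregation

Fix: Use HAVING (which filters groups after aggregation) instead of WHERE

Corrected query:
SELECT category, SUM(price) FROM products GROUP BY category HAVING SUM(price) > 1042.85

Result:
category    | SUM(price)
------------+-----------
Electronics | 1211.16   
Furniture   | 1490.47   
Sports      | 1251.25   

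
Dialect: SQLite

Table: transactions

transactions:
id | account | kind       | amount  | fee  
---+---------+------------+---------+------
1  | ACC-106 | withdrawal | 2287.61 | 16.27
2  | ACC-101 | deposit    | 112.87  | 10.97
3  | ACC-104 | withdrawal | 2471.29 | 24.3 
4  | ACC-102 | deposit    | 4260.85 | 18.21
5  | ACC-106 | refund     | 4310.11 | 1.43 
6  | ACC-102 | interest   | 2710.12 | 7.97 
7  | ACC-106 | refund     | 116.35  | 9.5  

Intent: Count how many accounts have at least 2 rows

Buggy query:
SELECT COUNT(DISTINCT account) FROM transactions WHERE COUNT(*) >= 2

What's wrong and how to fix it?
Bug: WHERE filters individual rows, not groups, so a group-level COUNT is invalid there

Fix: Group first with HAVING COUNT(*) >= 2, then COUNT the resulting groups

Corrected query:
SELECT COUNT(*) FROM (SELECT account FROM transactions GROUP BY account HAVING COUNT(*) >= 2)

Result:
COUNT(*)
--------
2       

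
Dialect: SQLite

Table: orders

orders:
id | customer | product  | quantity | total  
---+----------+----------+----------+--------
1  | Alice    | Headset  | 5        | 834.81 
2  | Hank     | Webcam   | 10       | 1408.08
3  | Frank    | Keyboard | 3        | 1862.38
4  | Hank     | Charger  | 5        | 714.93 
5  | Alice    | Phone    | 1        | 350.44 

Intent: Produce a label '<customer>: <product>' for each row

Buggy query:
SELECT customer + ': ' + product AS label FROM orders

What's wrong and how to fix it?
Bug: SQLite uses || for string concatenation; + coerces text to numbers (yielding 0)

Fix: Use the || operator for string concatenation

Corrected query:
SELECT customer || ': ' || product AS label FROM orders

Result:
label          
---------------
Alice: Headset 
Hank: Webcam   
Frank: Keyboard
Hank: Charger  
Alice: Phone   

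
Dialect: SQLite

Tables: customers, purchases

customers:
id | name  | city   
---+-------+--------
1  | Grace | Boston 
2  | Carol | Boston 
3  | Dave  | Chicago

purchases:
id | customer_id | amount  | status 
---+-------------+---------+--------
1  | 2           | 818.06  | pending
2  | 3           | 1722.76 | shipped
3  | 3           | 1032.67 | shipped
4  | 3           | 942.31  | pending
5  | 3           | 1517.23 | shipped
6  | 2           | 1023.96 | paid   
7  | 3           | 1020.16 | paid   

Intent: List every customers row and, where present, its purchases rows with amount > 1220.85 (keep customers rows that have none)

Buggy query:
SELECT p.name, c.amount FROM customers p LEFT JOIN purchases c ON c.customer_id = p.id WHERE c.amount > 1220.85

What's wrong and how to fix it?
Bug: A WHERE condition on the right-hand table after LEFT JOIN drops unmatched parents

Fix: Move the right-table condition into the ON clause so unmatched parents are kept

Corrected query:
SELECT p.name, c.amount FROM customers p LEFT JOIN purchases c ON c.customer_id = p.id AND c.amount > 1220.85

Result:
name  | amount 
------+--------
Grace | NULL   
Carol | NULL   
Dave  | 1517.23
Dave  | 1722.76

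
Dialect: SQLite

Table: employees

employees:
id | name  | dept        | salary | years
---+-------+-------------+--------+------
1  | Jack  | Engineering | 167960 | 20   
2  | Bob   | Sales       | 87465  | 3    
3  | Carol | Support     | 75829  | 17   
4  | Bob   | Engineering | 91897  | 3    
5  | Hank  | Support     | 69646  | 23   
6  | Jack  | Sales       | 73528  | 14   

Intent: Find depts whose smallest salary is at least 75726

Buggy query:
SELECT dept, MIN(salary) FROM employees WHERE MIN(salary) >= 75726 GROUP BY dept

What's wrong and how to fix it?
Bug: MIN() in WHERE is a misuse of aggregate

Fix: Use HAVING for the per-group MIN condition

Corrected query:
SELECT dept, MIN(salary) FROM employees GROUP BY dept HAVING MIN(salary) >= 75726

Result:
dept        | MIN(salary)
------------+------------
Engineering | 91897      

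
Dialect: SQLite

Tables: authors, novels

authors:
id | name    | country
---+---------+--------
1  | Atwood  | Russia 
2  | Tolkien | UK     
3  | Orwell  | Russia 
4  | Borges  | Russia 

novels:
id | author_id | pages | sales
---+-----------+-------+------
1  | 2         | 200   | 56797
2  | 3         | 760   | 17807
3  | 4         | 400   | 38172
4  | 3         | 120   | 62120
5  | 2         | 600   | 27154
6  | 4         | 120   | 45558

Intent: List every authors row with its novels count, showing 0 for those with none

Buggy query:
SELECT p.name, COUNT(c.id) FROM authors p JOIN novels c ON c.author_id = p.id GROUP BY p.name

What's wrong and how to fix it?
Bug: INNER JOIN drops authors rows that have no matching novels rows

Fix: Use LEFT JOIN so parents without children still appear (COUNT(c.id) gives 0)

Corrected query:
SELECT p.name, COUNT(c.id) FROM authors p LEFT JOIN novels c ON c.author_id = p.id GROUP BY p.name

Result:
name    | COUNT(c.id)
--------+------------
Atwood  | 0          
Borges  | 2          
Orwell  | 2          
Tolkien | 2          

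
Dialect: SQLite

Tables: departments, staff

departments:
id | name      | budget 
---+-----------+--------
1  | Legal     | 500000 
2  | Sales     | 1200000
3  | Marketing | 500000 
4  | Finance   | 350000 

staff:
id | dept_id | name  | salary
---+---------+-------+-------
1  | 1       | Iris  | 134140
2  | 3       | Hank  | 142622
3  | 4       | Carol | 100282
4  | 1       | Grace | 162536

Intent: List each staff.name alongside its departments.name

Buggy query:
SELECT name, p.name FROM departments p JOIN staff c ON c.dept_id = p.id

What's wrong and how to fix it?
Bug: Both tables have a 'name' column; the unqualified reference is ambiguous

Fix: Qualify the column with its table alias (c.name)

Corrected query:
SELECT c.name, p.name FROM departments p JOIN staff c ON c.dept_id = p.id

Result:
name  | name     
------+----------
Iris  | Legal    
Hank  | Marketing
Carol | Finance  
Grace | Legal    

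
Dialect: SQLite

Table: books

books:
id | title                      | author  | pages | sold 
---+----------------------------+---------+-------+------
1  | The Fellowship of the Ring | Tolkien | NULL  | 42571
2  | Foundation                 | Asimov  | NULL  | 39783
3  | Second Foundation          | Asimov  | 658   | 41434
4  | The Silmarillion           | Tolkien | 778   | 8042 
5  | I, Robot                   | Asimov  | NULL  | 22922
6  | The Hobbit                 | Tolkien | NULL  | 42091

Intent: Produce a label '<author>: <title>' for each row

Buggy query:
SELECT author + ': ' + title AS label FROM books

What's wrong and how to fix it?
Bug: SQLite uses || for string concatenation; + coerces text to numbers (yielding 0)

Fix: Replace + with || to concatenate text

Corrected query:
SELECT author || ': ' || title AS label FROM books

Result:
label                              
-----------------------------------
Tolkien: The Fellowship of the Ring
Asimov: Foundation                 
Asimov: Second Foundation          
Tolkien: The Silmarillion          
Asimov: I, Robot                   
Tolkien: The Hobbit                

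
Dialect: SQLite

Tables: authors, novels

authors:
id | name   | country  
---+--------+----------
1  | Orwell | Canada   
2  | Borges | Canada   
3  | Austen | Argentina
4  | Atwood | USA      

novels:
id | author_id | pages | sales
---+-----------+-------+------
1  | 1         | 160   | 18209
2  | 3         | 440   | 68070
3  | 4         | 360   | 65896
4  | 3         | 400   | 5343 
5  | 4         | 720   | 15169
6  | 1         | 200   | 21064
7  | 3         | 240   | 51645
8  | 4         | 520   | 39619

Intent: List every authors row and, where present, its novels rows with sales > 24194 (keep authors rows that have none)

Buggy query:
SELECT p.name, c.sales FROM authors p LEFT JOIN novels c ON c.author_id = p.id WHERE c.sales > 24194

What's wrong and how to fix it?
Bug: A WHERE condition on the right-hand table after LEFT JOIN drops unmatched parents

Fix: Move the right-table condition into the ON clause so unmatched parents are kept

Corrected query:
SELECT p.name, c.sales FROM authors p LEFT JOIN novels c ON c.author_id = p.id AND c.sales > 24194

Result:
name   | sales
-------+------
Orwell | NULL 
Borges | NULL 
Austen | 51645
Austen | 68070
Atwood | 39619
Atwood | 65896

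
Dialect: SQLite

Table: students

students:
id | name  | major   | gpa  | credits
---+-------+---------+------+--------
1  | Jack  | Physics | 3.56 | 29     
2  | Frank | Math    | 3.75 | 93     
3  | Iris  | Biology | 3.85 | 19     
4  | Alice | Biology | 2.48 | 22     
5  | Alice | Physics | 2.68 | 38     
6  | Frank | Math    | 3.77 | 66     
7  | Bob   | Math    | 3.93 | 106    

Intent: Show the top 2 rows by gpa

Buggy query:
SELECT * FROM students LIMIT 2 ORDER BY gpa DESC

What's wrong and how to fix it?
Bug: ORDER BY cannot follow LIMIT; LIMIT is the final clause

Fix: Sort with ORDER BY, then apply LIMIT

Corrected query:
SELECT * FROM students ORDER BY gpa DESC LIMIT 2

Result:
id | name | major   | gpa  | credits
---+------+---------+------+--------
7  | Bob  | Math    | 3.93 | 106    
3  | Iris | Biology | 3.85 | 19     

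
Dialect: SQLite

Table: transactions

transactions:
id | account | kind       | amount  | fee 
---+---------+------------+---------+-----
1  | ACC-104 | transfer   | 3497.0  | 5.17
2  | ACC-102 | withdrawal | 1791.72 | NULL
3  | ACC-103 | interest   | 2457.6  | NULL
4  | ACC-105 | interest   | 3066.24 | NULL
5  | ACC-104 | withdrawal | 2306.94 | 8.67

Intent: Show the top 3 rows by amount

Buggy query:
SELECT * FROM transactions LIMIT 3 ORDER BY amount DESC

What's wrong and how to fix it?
Bug: ORDER BY cannot follow LIMIT; LIMIT is the final clause

Fix: Sort with ORDER BY, then apply LIMIT

Corrected query:
SELECT * FROM transactions ORDER BY amount DESC LIMIT 3

Result:
id | account | kind     | amount  | fee 
---+---------+----------+---------+-----
1  | ACC-104 | transfer | 3497    | 5.17
4  | ACC-105 | interest | 3066.24 | NULL
3  | ACC-103 | interest | 2457.6  | NULL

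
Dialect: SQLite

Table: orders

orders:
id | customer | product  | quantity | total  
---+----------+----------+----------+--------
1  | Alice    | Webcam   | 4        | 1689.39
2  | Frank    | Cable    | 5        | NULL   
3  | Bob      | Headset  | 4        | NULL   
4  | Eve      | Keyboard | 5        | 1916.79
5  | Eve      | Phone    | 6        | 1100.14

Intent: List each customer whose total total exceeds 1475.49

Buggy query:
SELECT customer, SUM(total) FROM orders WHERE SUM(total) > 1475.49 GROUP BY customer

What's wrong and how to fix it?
Bug: SUM(total) is an aggregate, but WHERE filters rows before aggregation

Fix: Use HAVING (which filters groups after aggregation) instead of WHERE

Corrected query:
SELECT customer, SUM(total) FROM orders GROUP BY customer HAVING SUM(total) > 1475.49

Result:
customer | SUM(total)
---------+-----------
Alice    | 1689.39   
Eve      | 3016.93   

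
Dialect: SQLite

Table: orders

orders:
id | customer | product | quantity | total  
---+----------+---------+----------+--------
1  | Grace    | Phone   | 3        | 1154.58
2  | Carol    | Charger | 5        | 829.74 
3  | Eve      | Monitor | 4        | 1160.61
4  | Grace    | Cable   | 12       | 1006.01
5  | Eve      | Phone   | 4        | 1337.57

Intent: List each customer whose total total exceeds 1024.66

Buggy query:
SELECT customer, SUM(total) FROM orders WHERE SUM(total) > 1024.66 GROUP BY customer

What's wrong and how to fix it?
Bug: WHERE runs before GROUP BY, so aggregates aren't available there

Fix: Move the aggregate condition to a HAVING clause

Corrected query:
SELECT customer, SUM(total) FROM orders GROUP BY customer HAVING SUM(total) > 1024.66

Result:
customer | SUM(total)
---------+-----------
Eve      | 2498.18   
Grace    | 2160.59   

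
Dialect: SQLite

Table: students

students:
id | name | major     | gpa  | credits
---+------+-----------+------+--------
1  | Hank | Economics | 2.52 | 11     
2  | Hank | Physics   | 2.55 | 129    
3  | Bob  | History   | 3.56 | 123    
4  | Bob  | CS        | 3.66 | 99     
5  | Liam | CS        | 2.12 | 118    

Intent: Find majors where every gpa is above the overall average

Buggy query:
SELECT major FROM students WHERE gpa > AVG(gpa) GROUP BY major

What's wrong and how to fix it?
Bug: WHERE evaluates per row before aggregation, so AVG() is unavailable

Fix: Use a subquery for AVG and a HAVING MIN(...) filter so the condition holds for every row in the group

Corrected query:
SELECT major FROM students GROUP BY major HAVING MIN(gpa) > (SELECT AVG(gpa) FROM students)

Result:
major  
-------
History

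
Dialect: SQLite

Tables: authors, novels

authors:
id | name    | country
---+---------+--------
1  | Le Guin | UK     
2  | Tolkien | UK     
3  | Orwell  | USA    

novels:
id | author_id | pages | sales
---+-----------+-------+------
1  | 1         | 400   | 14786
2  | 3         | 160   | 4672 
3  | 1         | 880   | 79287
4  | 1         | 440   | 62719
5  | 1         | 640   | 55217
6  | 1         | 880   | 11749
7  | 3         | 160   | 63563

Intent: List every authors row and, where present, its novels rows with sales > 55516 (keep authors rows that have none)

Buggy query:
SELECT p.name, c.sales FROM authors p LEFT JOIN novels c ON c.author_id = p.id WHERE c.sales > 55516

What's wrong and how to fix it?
Bug: A WHERE condition on the right-hand table after LEFT JOIN drops unmatched parents

Fix: Put 'c.sales > 55516' in the JOIN's ON clause instead of WHERE

Corrected query:
SELECT p.name, c.sales FROM authors p LEFT JOIN novels c ON c.author_id = p.id AND c.sales > 55516

Result:
name    | sales
--------+------
Le Guin | 62719
Le Guin | 79287
Tolkien | NULL 
Orwell  | 63563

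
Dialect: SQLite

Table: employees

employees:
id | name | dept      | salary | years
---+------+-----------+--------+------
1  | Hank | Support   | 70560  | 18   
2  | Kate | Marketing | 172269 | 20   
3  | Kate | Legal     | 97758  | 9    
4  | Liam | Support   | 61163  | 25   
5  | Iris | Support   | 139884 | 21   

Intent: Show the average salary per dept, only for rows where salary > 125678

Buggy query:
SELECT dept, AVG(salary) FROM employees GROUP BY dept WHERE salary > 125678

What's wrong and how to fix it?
Bug: Row-level WHERE must come before GROUP BY in the clause order

Fix: Move the WHERE clause before GROUP BY

Corrected query:
SELECT dept, AVG(salary) FROM employees WHERE salary > 125678 GROUP BY dept

Result:
dept      | AVG(salary)
----------+------------
Marketing | 172269     
Support   | 139884     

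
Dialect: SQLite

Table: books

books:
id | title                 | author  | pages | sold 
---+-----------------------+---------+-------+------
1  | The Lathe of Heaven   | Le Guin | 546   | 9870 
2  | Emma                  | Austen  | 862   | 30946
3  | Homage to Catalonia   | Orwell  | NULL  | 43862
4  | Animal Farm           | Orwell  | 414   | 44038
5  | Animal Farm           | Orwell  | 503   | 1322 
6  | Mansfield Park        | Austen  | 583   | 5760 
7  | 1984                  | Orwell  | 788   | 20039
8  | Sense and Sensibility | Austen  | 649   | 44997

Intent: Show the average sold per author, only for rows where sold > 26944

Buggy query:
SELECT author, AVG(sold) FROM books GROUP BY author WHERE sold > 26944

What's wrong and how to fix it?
Bug: WHERE cannot follow GROUP BY

Fix: Place WHERE between FROM and GROUP BY

Corrected query:
SELECT author, AVG(sold) FROM books WHERE sold > 26944 GROUP BY author

Result:
author | AVG(sold)
-------+----------
Austen | 37971.5  
Orwell | 43950    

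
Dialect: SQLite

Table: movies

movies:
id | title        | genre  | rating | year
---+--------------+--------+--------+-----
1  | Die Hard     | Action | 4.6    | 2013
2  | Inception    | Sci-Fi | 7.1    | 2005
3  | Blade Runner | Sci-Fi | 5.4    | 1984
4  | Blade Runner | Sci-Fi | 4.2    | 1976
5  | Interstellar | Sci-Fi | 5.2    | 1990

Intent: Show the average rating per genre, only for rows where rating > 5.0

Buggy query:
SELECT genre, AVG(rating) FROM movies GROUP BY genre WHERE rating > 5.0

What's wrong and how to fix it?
Bug: WHERE cannot follow GROUP BY

Fix: Move the WHERE clause before GROUP BY

Corrected query:
SELECT genre, AVG(rating) FROM movies WHERE rating > 5.0 GROUP BY genre

Result:
genre  | AVG(rating)
-------+------------
Sci-Fi | 5.9        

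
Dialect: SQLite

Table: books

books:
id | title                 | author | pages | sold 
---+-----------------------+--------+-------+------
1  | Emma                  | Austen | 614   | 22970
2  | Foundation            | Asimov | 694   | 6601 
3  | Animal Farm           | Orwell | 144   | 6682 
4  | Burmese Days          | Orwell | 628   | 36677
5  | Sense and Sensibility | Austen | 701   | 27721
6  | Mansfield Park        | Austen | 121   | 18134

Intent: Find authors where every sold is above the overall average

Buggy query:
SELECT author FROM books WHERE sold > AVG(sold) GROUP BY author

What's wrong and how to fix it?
Bug: AVG() is an aggregate; it can't sit directly in WHERE

Fix: Use a subquery for AVG and a HAVING MIN(...) filter so the condition holds for every row in the group

Corrected query:
SELECT author FROM books GROUP BY author HAVING MIN(sold) > (SELECT AVG(sold) FROM books)

Result:
(no rows)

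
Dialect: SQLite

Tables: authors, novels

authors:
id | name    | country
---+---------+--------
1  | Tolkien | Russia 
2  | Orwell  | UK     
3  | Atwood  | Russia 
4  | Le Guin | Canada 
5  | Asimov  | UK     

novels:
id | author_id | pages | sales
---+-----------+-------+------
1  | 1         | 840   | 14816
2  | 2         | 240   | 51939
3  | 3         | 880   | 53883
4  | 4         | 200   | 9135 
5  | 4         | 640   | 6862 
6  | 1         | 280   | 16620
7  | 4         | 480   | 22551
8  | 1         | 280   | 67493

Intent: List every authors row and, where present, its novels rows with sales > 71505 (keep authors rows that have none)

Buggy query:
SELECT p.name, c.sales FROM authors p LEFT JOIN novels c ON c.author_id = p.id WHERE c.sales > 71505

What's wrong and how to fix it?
Bug: A WHERE condition on the right-hand table after LEFT JOIN drops unmatched parents

Fix: Put 'c.sales > 71505' in the JOIN's ON clause instead of WHERE

Corrected query:
SELECT p.name, c.sales FROM authors p LEFT JOIN novels c ON c.author_id = p.id AND c.sales > 71505

Result:
name    | sales
--------+------
Tolkien | NULL 
Orwell  | NULL 
Atwood  | NULL 
Le Guin | NULL 
Asimov  | NULL 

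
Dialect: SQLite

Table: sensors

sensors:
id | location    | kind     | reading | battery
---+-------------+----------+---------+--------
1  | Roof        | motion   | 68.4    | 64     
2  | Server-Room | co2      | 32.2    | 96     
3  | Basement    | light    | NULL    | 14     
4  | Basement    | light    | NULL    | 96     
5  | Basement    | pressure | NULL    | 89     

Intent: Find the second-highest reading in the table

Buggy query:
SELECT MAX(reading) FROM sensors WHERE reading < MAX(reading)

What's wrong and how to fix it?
Bug: The inner MAX is an aggregate inside WHERE, which is not allowed

Fix: Put the inner MAX in a scalar subquery

Corrected query:
SELECT MAX(reading) FROM sensors WHERE reading < (SELECT MAX(reading) FROM sensors)

Result:
MAX(reading)
------------
32.2        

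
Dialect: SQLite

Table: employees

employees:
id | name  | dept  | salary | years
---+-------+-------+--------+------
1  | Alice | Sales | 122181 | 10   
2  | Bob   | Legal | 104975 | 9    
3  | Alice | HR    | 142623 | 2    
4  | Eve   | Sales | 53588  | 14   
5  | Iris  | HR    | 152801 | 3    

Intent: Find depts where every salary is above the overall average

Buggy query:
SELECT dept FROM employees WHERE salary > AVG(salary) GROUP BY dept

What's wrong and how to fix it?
Bug: WHERE evaluates per row before aggregation, so AVG() is unavailable

Fix: Compute the overall average in a scalar subquery and compare each group's MIN against it in HAVING

Corrected query:
SELECT dept FROM employees GROUP BY dept HAVING MIN(salary) > (SELECT AVG(salary) FROM employees)

Result:
dept
----
HR  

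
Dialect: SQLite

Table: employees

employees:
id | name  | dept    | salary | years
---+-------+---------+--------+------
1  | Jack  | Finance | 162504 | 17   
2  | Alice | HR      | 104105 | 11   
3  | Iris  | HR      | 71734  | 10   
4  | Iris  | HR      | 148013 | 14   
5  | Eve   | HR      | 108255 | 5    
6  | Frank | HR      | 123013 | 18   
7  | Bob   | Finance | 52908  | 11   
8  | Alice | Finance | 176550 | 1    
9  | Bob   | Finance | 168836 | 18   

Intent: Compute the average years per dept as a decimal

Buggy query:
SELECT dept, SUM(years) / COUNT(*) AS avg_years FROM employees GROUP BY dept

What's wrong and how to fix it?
Bug: Both operands are integers, so '/' performs integer division and truncates

Fix: Cast one side to REAL so the division keeps the fractional part

Corrected query:
SELECT dept, SUM(years) * 1.0 / COUNT(*) AS avg_years FROM employees GROUP BY dept

Result:
dept    | avg_years
--------+----------
Finance | 11.75    
HR      | 11.6     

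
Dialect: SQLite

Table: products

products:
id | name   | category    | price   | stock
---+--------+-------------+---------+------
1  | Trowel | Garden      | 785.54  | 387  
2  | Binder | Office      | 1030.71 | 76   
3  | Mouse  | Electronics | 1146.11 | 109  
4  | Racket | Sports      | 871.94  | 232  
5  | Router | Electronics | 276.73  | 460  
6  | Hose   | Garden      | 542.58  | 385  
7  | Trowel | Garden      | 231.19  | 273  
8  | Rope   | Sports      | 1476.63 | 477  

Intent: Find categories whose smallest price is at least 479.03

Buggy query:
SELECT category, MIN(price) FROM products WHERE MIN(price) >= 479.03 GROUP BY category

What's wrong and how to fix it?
Bug: MIN() in WHERE is a misuse of aggregate

Fix: Replace WHERE with HAVING after the GROUP BY

Corrected query:
SELECT category, MIN(price) FROM products GROUP BY category HAVING MIN(price) >= 479.03

Result:
category | MIN(price)
---------+-----------
Office   | 1030.71   
Sports   | 871.94    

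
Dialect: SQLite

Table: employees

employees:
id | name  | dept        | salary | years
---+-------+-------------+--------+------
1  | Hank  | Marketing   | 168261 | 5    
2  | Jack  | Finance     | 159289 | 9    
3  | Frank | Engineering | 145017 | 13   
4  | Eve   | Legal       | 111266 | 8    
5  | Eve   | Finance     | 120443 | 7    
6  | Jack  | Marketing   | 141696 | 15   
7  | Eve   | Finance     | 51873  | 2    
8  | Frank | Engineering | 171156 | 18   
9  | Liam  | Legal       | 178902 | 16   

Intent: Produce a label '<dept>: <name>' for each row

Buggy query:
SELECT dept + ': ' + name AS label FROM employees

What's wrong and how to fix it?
Bug: SQLite uses || for string concatenation; + coerces text to numbers (yielding 0)

Fix: Replace + with || to concatenate text

Corrected query:
SELECT dept || ': ' || name AS label FROM employees

Result:
label             
------------------
Marketing: Hank   
Finance: Jack     
Engineering: Frank
Legal: Eve        
Finance: Eve      
Marketing: Jack   
Finance: Eve      
Engineering: Frank
Legal: Liam       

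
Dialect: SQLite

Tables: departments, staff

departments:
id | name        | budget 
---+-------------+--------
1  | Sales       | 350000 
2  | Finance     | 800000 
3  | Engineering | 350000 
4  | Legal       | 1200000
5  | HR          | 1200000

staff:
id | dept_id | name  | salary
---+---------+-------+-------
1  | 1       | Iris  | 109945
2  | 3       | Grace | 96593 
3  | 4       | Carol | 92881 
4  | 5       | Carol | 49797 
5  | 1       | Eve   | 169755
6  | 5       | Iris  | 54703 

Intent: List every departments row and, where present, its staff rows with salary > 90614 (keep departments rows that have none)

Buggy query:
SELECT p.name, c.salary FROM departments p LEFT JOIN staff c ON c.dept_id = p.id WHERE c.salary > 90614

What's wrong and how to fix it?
Bug: Filtering c.salary in WHERE discards the NULL rows produced by LEFT JOIN, turning it into an inner join

Fix: Put 'c.salary > 90614' in the JOIN's ON clause instead of WHERE

Corrected query:
SELECT p.name, c.salary FROM departments p LEFT JOIN staff c ON c.dept_id = p.id AND c.salary > 90614

Result:
name        | salary
------------+-------
Sales       | 109945
Sales       | 169755
Finance     | NULL  
Engineering | 96593 
Legal       | 92881 
HR          | NULL  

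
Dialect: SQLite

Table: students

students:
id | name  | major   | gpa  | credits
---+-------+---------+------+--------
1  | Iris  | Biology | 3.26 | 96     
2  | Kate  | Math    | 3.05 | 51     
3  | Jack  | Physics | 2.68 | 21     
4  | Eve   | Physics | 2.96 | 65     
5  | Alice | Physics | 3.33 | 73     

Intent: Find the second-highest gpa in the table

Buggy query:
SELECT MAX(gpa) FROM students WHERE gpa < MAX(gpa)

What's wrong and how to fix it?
Bug: MAX(gpa) on the right of the comparison is an aggregate-in-WHERE error

Fix: Put the inner MAX in a scalar subquery

Corrected query:
SELECT MAX(gpa) FROM students WHERE gpa < (SELECT MAX(gpa) FROM students)

Result:
MAX(gpa)
--------
3.26    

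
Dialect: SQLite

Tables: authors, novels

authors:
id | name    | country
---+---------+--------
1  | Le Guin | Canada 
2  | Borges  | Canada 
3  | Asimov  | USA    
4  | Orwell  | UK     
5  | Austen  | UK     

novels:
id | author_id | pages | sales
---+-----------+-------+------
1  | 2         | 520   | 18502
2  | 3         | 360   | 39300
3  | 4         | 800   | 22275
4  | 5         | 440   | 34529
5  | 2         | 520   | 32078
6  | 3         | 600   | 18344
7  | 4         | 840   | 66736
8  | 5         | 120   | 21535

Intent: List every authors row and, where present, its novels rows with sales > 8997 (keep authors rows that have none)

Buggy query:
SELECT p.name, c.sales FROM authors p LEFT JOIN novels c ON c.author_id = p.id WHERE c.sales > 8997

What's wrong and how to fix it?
Bug: A WHERE condition on the right-hand table after LEFT JOIN drops unmatched parents

Fix: Move the right-table condition into the ON clause so unmatched parents are kept

Corrected query:
SELECT p.name, c.sales FROM authors p LEFT JOIN novels c ON c.author_id = p.id AND c.sales > 8997

Result:
name    | sales
--------+------
Le Guin | NULL 
Borges  | 18502
Borges  | 32078
Asimov  | 18344
Asimov  | 39300
Orwell  | 22275
Orwell  | 66736
Austen  | 21535
Austen  | 34529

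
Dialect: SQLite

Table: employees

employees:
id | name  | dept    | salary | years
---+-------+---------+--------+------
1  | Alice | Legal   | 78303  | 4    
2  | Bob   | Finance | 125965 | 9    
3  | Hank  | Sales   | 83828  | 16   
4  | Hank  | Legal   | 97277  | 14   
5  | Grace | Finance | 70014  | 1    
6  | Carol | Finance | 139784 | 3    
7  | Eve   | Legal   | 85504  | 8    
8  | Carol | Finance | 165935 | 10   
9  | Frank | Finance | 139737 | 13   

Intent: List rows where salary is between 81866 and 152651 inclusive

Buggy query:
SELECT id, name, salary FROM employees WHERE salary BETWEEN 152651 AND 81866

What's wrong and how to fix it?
Bug: BETWEEN expects the lower bound first; with 152651 AND 81866 the range is empty

Fix: Write BETWEEN 81866 AND 152651

Corrected query:
SELECT id, name, salary FROM employees WHERE salary BETWEEN 81866 AND 152651

Result:
id | name  | salary
---+-------+-------
2  | Bob   | 125965
3  | Hank  | 83828 
4  | Hank  | 97277 
6  | Carol | 139784
7  | Eve   | 85504 
9  | Frank | 139737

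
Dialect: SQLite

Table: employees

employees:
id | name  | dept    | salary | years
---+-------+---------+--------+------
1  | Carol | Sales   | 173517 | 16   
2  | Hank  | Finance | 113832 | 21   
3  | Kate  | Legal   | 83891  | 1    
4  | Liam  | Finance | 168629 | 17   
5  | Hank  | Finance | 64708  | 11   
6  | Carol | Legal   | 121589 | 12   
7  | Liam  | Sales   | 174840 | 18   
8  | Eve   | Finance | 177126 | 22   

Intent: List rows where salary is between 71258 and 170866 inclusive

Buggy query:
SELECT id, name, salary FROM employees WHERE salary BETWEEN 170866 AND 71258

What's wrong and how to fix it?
Bug: BETWEEN expects the lower bound first; with 170866 AND 71258 the range is empty

Fix: Swap the bounds so the smaller value comes first

Corrected query:
SELECT id, name, salary FROM employees WHERE salary BETWEEN 71258 AND 170866

Result:
id | name  | salary
---+-------+-------
2  | Hank  | 113832
3  | Kate  | 83891 
4  | Liam  | 168629
6  | Carol | 121589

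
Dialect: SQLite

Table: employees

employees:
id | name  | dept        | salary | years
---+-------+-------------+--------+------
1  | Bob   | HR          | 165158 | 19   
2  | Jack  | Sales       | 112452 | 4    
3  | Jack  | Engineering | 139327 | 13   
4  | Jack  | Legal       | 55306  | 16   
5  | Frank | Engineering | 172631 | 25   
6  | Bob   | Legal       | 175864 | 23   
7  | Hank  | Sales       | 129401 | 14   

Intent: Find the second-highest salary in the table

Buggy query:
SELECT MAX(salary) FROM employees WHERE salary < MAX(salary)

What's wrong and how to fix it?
Bug: The inner MAX is an aggregate inside WHERE, which is not allowed

Fix: Compute the overall MAX in a subquery, then take MAX of rows below it

Corrected query:
SELECT MAX(salary) FROM employees WHERE salary < (SELECT MAX(salary) FROM employees)

Result:
MAX(salary)
-----------
172631     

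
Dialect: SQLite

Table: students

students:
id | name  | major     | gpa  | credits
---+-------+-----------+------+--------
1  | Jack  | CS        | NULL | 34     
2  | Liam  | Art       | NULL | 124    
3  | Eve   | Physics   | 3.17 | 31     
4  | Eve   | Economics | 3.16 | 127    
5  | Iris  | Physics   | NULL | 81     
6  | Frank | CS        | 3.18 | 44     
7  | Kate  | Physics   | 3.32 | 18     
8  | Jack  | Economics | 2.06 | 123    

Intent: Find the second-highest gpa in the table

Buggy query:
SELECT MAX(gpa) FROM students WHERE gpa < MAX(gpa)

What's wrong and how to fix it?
Bug: MAX(gpa) on the right of the comparison is an aggregate-in-WHERE error

Fix: Compute the overall MAX in a subquery, then take MAX of rows below it

Corrected query:
SELECT MAX(gpa) FROM students WHERE gpa < (SELECT MAX(gpa) FROM students)

Result:
MAX(gpa)
--------
3.18    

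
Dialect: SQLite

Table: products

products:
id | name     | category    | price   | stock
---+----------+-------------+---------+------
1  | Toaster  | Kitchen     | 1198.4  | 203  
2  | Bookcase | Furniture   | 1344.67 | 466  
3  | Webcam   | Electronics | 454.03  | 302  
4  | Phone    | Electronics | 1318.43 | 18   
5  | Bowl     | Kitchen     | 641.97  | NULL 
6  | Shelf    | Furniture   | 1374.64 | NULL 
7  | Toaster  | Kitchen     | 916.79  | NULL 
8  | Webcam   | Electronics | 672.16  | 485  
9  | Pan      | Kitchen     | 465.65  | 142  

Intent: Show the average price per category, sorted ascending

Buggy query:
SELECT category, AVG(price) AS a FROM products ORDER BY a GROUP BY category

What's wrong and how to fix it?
Bug: ORDER BY appears before GROUP BY; SQL clause order requires GROUP BY first

Fix: Move ORDER BY to the end, after GROUP BY

Corrected query:
SELECT category, AVG(price) AS a FROM products GROUP BY category ORDER BY a

Result:
category    | a         
------------+-----------
Kitchen     | 805.7025  
Electronics | 814.873333
Furniture   | 1359.655  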